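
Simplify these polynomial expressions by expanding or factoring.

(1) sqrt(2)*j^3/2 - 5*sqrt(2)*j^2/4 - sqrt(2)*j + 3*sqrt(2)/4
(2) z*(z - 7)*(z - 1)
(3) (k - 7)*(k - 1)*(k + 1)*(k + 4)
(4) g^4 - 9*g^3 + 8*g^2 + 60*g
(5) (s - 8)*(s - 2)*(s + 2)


(1) = (j - 3)*(j - 1/2)*(sqrt(2)*j/2 + sqrt(2)/2)
(2) = z^3 - 8*z^2 + 7*z
(3) = k^4 - 3*k^3 - 29*k^2 + 3*k + 28
(4) = g*(g - 6)*(g - 5)*(g + 2)
(5) = s^3 - 8*s^2 - 4*s + 32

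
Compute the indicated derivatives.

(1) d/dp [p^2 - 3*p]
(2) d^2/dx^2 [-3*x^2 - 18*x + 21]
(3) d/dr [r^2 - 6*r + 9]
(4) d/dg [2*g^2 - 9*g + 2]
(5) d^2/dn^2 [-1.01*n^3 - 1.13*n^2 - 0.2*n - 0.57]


(1) = 2*p - 3
(2) = -6
(3) = 2*r - 6
(4) = 4*g - 9
(5) = -6.06*n - 2.26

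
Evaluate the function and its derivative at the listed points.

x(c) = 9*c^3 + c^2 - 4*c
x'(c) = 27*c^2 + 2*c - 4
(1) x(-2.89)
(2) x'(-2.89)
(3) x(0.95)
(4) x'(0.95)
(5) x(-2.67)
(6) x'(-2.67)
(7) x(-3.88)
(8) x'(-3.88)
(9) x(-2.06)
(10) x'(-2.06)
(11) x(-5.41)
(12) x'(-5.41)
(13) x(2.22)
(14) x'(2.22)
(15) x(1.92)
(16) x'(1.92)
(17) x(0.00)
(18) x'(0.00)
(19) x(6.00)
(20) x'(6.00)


(1) = -197.33
(2) = 215.73
(3) = 4.82
(4) = 22.27
(5) = -153.50
(6) = 183.14
(7) = -495.13
(8) = 394.71
(9) = -66.19
(10) = 106.46
(11) = -1374.16
(12) = 775.42
(13) = 94.52
(14) = 133.51
(15) = 59.71
(16) = 99.37
(17) = 0.00
(18) = -4.00
(19) = 1956.00
(20) = 980.00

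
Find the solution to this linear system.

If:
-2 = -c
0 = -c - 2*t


Then:
c = 2
t = -1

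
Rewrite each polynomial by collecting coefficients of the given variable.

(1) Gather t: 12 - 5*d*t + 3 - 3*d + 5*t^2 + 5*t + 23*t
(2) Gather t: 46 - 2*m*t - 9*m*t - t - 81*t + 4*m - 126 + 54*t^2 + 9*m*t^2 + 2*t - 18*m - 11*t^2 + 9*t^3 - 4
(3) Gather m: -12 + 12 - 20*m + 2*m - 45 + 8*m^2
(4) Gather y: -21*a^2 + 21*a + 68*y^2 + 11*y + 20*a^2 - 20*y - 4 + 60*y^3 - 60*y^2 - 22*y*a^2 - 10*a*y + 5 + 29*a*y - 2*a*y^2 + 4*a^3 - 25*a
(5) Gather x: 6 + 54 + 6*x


(1) = -3*d + 5*t^2 + t*(28 - 5*d) + 15
(2) = -14*m + 9*t^3 + t^2*(9*m + 43) + t*(-11*m - 80) - 84
(3) = 8*m^2 - 18*m - 45
(4) = 4*a^3 - a^2 - 4*a + 60*y^3 + y^2*(8 - 2*a) + y*(-22*a^2 + 19*a - 9) + 1
(5) = 6*x + 60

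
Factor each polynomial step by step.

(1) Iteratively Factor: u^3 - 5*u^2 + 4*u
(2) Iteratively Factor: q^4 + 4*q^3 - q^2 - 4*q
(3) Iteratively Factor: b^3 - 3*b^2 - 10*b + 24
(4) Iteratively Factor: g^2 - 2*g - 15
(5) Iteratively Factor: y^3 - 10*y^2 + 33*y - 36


(1) = (u - 1)*(u^2 - 4*u) = (u - 4)*(u - 1)*(u)
(2) = (q + 1)*(q^3 + 3*q^2 - 4*q) = (q + 1)*(q + 4)*(q^2 - q) = (q - 1)*(q + 1)*(q + 4)*(q)
(3) = (b - 2)*(b^2 - b - 12) = (b - 2)*(b + 3)*(b - 4)
(4) = (g - 5)*(g + 3)
(5) = (y - 3)*(y^2 - 7*y + 12) = (y - 4)*(y - 3)*(y - 3)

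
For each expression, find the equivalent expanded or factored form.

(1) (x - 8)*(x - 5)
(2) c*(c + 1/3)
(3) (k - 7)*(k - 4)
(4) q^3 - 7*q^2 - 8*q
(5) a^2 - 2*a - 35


(1) = x^2 - 13*x + 40
(2) = c^2 + c/3
(3) = k^2 - 11*k + 28
(4) = q*(q - 8)*(q + 1)
(5) = (a - 7)*(a + 5)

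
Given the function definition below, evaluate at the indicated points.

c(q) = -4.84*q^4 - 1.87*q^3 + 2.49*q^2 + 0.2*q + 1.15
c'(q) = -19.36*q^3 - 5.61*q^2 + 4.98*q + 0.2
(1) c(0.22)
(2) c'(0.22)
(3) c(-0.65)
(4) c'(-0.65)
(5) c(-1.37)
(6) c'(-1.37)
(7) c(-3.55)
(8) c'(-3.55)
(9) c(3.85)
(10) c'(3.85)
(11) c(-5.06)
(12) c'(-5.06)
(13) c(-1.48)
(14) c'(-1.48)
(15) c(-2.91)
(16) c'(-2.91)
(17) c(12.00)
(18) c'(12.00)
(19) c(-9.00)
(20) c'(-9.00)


(1) = 1.28
(2) = 0.82
(3) = 1.72
(4) = -0.09
(5) = -6.69
(6) = 32.63
(7) = -653.22
(8) = 777.97
(9) = -1131.27
(10) = -1168.59
(11) = -2866.68
(12) = 2339.53
(13) = -10.85
(14) = 43.30
(15) = -279.34
(16) = 415.27
(17) = -103231.49
(18) = -34201.96
(19) = -30190.97
(20) = 13614.41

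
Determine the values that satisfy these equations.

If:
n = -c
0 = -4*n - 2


Then:
c = 1/2
n = -1/2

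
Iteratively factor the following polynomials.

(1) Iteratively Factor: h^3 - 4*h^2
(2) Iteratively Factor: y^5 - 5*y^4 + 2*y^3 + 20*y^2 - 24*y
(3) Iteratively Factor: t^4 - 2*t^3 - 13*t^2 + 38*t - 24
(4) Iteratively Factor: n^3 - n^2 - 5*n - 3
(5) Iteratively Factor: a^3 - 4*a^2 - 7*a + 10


(1) = (h)*(h^2 - 4*h) = h^2*(h - 4)
(2) = (y - 2)*(y^4 - 3*y^3 - 4*y^2 + 12*y) = y*(y - 2)*(y^3 - 3*y^2 - 4*y + 12) = y*(y - 2)*(y + 2)*(y^2 - 5*y + 6) = y*(y - 3)*(y - 2)*(y + 2)*(y - 2)
(3) = (t + 4)*(t^3 - 6*t^2 + 11*t - 6) = (t - 3)*(t + 4)*(t^2 - 3*t + 2) = (t - 3)*(t - 1)*(t + 4)*(t - 2)
(4) = (n + 1)*(n^2 - 2*n - 3) = (n + 1)^2*(n - 3)
(5) = (a + 2)*(a^2 - 6*a + 5) = (a - 5)*(a + 2)*(a - 1)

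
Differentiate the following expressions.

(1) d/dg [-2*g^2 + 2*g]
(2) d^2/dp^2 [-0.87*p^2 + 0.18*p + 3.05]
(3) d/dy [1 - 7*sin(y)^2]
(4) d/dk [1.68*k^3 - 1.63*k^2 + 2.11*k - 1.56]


(1) = 2 - 4*g
(2) = -1.74000000000000
(3) = -7*sin(2*y)
(4) = 5.04*k^2 - 3.26*k + 2.11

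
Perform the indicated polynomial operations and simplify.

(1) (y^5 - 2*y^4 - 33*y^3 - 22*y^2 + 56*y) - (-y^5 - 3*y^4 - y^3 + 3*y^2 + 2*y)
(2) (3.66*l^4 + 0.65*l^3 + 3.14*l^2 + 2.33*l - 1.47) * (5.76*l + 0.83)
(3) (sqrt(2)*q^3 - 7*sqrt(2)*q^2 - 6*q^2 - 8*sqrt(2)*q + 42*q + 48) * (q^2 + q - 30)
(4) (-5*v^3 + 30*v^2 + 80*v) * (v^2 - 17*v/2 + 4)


(1) = 2*y^5 + y^4 - 32*y^3 - 25*y^2 + 54*y
(2) = 21.0816*l^5 + 6.7818*l^4 + 18.6259*l^3 + 16.027*l^2 - 6.5333*l - 1.2201
(3) = sqrt(2)*q^5 - 6*sqrt(2)*q^4 - 6*q^4 - 45*sqrt(2)*q^3 + 36*q^3 + 270*q^2 + 202*sqrt(2)*q^2 - 1212*q + 240*sqrt(2)*q - 1440
(4) = -5*v^5 + 145*v^4/2 - 195*v^3 - 560*v^2 + 320*v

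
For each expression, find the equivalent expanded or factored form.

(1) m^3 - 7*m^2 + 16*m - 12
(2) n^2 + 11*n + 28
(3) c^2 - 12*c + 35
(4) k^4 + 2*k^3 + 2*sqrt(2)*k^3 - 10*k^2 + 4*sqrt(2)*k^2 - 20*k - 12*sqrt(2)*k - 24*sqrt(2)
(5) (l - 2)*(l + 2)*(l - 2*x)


(1) = (m - 3)*(m - 2)^2
(2) = (n + 4)*(n + 7)
(3) = (c - 7)*(c - 5)
(4) = (k + 2)*(k - 2*sqrt(2))*(k + sqrt(2))*(k + 3*sqrt(2))
(5) = l^3 - 2*l^2*x - 4*l + 8*x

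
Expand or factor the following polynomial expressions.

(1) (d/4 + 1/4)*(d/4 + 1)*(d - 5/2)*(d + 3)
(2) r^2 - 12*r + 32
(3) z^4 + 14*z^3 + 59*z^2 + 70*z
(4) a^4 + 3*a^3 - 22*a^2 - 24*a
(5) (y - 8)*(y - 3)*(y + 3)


(1) = d^4/16 + 11*d^3/32 - d^2/16 - 71*d/32 - 15/8
(2) = (r - 8)*(r - 4)
(3) = z*(z + 2)*(z + 5)*(z + 7)
(4) = a*(a - 4)*(a + 1)*(a + 6)
(5) = y^3 - 8*y^2 - 9*y + 72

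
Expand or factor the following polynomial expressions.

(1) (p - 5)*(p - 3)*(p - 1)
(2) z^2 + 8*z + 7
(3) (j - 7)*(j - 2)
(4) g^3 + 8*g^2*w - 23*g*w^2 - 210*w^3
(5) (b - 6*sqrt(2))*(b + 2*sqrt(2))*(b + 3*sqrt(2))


(1) = p^3 - 9*p^2 + 23*p - 15
(2) = (z + 1)*(z + 7)
(3) = j^2 - 9*j + 14
(4) = (g - 5*w)*(g + 6*w)*(g + 7*w)
(5) = b^3 - sqrt(2)*b^2 - 48*b - 72*sqrt(2)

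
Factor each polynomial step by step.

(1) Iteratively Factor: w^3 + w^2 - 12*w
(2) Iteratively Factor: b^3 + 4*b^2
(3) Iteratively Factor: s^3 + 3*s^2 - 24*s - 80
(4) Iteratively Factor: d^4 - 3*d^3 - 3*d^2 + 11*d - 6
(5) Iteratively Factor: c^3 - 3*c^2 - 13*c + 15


(1) = (w - 3)*(w^2 + 4*w) = w*(w - 3)*(w + 4)
(2) = (b)*(b^2 + 4*b) = b^2*(b + 4)
(3) = (s + 4)*(s^2 - s - 20) = (s - 5)*(s + 4)*(s + 4)
(4) = (d - 3)*(d^3 - 3*d + 2) = (d - 3)*(d - 1)*(d^2 + d - 2) = (d - 3)*(d - 1)^2*(d + 2)
(5) = (c + 3)*(c^2 - 6*c + 5) = (c - 1)*(c + 3)*(c - 5)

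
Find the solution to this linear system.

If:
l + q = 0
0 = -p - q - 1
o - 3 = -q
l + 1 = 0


Then:
l = -1
o = 2
p = -2
q = 1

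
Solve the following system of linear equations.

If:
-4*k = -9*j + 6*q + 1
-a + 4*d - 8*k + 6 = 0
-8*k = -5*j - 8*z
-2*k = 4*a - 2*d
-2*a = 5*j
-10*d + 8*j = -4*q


Then:
a = -590/1433
d = -63/1433
j = 236/1433
k = 1117/1433
q = -1259/2866
z = 1939/2866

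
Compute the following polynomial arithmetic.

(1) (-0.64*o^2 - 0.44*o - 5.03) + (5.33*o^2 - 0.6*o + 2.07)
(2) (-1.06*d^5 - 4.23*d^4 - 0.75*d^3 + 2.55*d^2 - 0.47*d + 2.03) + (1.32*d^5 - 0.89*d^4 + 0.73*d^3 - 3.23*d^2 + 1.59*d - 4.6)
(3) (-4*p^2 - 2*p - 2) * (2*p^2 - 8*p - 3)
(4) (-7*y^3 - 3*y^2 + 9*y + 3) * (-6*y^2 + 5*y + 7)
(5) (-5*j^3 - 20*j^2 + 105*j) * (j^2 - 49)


(1) = 4.69*o^2 - 1.04*o - 2.96
(2) = 0.26*d^5 - 5.12*d^4 - 0.02*d^3 - 0.68*d^2 + 1.12*d - 2.57
(3) = -8*p^4 + 28*p^3 + 24*p^2 + 22*p + 6
(4) = 42*y^5 - 17*y^4 - 118*y^3 + 6*y^2 + 78*y + 21
(5) = -5*j^5 - 20*j^4 + 350*j^3 + 980*j^2 - 5145*j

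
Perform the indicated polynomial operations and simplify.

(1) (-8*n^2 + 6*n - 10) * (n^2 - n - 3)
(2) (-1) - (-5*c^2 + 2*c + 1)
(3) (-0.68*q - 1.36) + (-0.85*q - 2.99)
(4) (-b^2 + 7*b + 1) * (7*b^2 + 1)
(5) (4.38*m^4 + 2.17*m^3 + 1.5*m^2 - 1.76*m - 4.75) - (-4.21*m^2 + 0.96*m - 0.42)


(1) = -8*n^4 + 14*n^3 + 8*n^2 - 8*n + 30
(2) = 5*c^2 - 2*c - 2
(3) = -1.53*q - 4.35
(4) = -7*b^4 + 49*b^3 + 6*b^2 + 7*b + 1
(5) = 4.38*m^4 + 2.17*m^3 + 5.71*m^2 - 2.72*m - 4.33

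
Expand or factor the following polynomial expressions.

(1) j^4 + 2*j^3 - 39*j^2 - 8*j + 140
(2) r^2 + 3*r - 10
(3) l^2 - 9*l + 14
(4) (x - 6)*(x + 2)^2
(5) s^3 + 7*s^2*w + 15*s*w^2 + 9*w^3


(1) = (j - 5)*(j - 2)*(j + 2)*(j + 7)
(2) = (r - 2)*(r + 5)
(3) = (l - 7)*(l - 2)
(4) = x^3 - 2*x^2 - 20*x - 24
(5) = (s + w)*(s + 3*w)^2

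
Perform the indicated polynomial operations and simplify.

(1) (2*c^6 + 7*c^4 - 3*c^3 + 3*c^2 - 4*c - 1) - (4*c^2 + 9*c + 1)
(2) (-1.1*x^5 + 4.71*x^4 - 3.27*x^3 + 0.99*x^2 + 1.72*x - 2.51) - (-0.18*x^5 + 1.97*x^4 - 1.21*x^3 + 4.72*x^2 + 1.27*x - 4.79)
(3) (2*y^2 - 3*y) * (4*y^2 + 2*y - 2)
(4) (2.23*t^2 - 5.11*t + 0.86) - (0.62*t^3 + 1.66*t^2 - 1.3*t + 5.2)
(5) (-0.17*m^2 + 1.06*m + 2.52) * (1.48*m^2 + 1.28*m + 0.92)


(1) = 2*c^6 + 7*c^4 - 3*c^3 - c^2 - 13*c - 2
(2) = -0.92*x^5 + 2.74*x^4 - 2.06*x^3 - 3.73*x^2 + 0.45*x + 2.28
(3) = 8*y^4 - 8*y^3 - 10*y^2 + 6*y
(4) = -0.62*t^3 + 0.57*t^2 - 3.81*t - 4.34
(5) = -0.2516*m^4 + 1.3512*m^3 + 4.93*m^2 + 4.2008*m + 2.3184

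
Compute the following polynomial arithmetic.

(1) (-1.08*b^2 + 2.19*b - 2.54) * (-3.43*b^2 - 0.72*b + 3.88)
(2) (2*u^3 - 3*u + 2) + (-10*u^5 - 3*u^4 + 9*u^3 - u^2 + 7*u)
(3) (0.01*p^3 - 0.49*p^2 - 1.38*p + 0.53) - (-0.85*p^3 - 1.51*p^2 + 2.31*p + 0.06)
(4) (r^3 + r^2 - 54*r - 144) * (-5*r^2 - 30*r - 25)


(1) = 3.7044*b^4 - 6.7341*b^3 + 2.945*b^2 + 10.326*b - 9.8552
(2) = -10*u^5 - 3*u^4 + 11*u^3 - u^2 + 4*u + 2
(3) = 0.86*p^3 + 1.02*p^2 - 3.69*p + 0.47
(4) = -5*r^5 - 35*r^4 + 215*r^3 + 2315*r^2 + 5670*r + 3600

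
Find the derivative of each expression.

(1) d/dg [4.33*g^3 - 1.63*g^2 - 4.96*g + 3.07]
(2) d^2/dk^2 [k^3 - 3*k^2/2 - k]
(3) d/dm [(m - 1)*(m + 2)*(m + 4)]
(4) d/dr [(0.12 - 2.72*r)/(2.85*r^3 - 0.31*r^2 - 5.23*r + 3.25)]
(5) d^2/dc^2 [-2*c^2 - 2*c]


(1) = 12.99*g^2 - 3.26*g - 4.96
(2) = 6*k - 3
(3) = 3*m^2 + 10*m + 2
(4) = (15.504*r^3 - 1.8692*r^2 + 0.0744*r - 8.2124)/(8.1225*r^6 - 1.767*r^5 - 29.7149*r^4 + 21.7676*r^3 + 25.3379*r^2 - 33.995*r + 10.5625)
(5) = -4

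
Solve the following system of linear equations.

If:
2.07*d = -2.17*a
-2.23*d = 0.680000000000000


Then:
a = 0.29
d = -0.30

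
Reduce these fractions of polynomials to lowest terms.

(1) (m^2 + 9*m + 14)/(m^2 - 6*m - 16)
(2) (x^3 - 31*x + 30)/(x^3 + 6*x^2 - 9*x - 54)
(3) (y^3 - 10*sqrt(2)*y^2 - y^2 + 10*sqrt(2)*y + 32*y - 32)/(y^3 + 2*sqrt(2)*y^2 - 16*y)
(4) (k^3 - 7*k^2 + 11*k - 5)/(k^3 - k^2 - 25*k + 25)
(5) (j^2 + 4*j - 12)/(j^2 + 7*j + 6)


(1) = (m + 7)/(m - 8)
(2) = (x^2 - 6*x + 5)/(x^2 - 9)
(3) = (y^2 + y*(-8*sqrt(2) - 1) + 8*sqrt(2))/(y^2 + 4*sqrt(2)*y)
(4) = (k - 1)/(k + 5)
(5) = (j - 2)/(j + 1)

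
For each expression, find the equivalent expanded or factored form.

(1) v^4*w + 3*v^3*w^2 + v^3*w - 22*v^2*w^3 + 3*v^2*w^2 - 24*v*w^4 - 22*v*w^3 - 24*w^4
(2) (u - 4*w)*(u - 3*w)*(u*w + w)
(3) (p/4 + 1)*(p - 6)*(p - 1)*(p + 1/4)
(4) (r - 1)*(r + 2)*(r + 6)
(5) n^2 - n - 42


(1) = (v - 4*w)*(v + w)*(v + 6*w)*(v*w + w)
(2) = u^3*w - 7*u^2*w^2 + u^2*w + 12*u*w^3 - 7*u*w^2 + 12*w^3
(3) = p^4/4 - 11*p^3/16 - 91*p^2/16 + 37*p/8 + 3/2
(4) = r^3 + 7*r^2 + 4*r - 12
(5) = (n - 7)*(n + 6)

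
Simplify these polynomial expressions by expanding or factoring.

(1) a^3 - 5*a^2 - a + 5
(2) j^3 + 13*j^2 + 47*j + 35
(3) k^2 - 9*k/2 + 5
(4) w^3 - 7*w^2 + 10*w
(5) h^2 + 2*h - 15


(1) = (a - 5)*(a - 1)*(a + 1)
(2) = (j + 1)*(j + 5)*(j + 7)
(3) = (k - 5/2)*(k - 2)
(4) = w*(w - 5)*(w - 2)
(5) = (h - 3)*(h + 5)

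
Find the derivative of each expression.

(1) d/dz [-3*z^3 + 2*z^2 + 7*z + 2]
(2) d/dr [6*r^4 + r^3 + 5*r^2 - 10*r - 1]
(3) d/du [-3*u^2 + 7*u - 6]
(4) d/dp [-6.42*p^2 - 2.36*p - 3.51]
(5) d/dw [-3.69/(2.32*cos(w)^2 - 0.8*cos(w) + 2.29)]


(1) = -9*z^2 + 4*z + 7
(2) = 24*r^3 + 3*r^2 + 10*r - 10
(3) = 7 - 6*u
(4) = -12.84*p - 2.36
(5) = (2.952 - 17.1216*cos(w))*sin(w)/(2.32*cos(w)^2 - 0.8*cos(w) + 2.29)^2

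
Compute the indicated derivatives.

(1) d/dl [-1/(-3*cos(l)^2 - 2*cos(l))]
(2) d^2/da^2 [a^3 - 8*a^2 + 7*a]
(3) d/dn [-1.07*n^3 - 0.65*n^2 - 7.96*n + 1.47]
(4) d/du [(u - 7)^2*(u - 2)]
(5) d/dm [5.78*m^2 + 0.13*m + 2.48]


(1) = 2*(sin(l)/cos(l)^2 + 3*tan(l))/(3*cos(l) + 2)^2
(2) = 6*a - 16
(3) = -3.21*n^2 - 1.3*n - 7.96
(4) = (u - 7)*(3*u - 11)
(5) = 11.56*m + 0.13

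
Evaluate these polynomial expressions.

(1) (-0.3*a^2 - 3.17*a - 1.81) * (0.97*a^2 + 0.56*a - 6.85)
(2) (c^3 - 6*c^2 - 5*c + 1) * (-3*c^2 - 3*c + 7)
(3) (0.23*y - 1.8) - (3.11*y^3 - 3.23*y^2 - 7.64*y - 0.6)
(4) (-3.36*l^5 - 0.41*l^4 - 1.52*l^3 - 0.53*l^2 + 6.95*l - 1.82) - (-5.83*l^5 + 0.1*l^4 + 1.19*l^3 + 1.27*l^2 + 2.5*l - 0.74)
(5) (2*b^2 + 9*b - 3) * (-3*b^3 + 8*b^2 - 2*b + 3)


(1) = -0.291*a^4 - 3.2429*a^3 - 1.4759*a^2 + 20.7009*a + 12.3985
(2) = -3*c^5 + 15*c^4 + 40*c^3 - 30*c^2 - 38*c + 7
(3) = -3.11*y^3 + 3.23*y^2 + 7.87*y - 1.2
(4) = 2.47*l^5 - 0.51*l^4 - 2.71*l^3 - 1.8*l^2 + 4.45*l - 1.08
(5) = -6*b^5 - 11*b^4 + 77*b^3 - 36*b^2 + 33*b - 9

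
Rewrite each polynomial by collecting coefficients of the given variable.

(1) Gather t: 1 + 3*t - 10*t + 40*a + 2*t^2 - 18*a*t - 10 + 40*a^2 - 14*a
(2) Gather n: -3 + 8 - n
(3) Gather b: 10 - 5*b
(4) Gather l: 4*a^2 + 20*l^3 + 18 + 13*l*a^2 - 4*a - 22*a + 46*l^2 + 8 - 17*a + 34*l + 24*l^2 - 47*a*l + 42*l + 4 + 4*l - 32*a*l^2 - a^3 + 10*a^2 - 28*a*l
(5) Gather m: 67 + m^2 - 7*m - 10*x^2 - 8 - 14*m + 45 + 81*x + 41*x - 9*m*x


(1) = 40*a^2 + 26*a + 2*t^2 + t*(-18*a - 7) - 9
(2) = 5 - n
(3) = 10 - 5*b
(4) = -a^3 + 14*a^2 - 43*a + 20*l^3 + l^2*(70 - 32*a) + l*(13*a^2 - 75*a + 80) + 30
(5) = m^2 + m*(-9*x - 21) - 10*x^2 + 122*x + 104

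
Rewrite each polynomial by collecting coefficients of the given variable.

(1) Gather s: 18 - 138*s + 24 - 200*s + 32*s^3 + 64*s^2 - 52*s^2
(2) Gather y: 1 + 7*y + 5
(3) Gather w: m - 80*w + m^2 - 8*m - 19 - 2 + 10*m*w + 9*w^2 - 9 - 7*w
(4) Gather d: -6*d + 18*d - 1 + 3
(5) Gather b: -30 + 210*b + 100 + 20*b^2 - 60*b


(1) = 32*s^3 + 12*s^2 - 338*s + 42
(2) = 7*y + 6
(3) = m^2 - 7*m + 9*w^2 + w*(10*m - 87) - 30
(4) = 12*d + 2
(5) = 20*b^2 + 150*b + 70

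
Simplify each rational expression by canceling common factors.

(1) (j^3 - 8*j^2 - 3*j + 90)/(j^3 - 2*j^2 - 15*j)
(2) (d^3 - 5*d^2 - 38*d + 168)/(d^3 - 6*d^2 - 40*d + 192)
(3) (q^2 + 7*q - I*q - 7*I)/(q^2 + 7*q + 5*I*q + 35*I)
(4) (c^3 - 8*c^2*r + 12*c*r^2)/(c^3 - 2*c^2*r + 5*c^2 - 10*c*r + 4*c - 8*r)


(1) = (j - 6)/j
(2) = (d - 7)/(d - 8)
(3) = (q - I)/(q + 5*I)
(4) = (c^2 - 6*c*r)/(c^2 + 5*c + 4)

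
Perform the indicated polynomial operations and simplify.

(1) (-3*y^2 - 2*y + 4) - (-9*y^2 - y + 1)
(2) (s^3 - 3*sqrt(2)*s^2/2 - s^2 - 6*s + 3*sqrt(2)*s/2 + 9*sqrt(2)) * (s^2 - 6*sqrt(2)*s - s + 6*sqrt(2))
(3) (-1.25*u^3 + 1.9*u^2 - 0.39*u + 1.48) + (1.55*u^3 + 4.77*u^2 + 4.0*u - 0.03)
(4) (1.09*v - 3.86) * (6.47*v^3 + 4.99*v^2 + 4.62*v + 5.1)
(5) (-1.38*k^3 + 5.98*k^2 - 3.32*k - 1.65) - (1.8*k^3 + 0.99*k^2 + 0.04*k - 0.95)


(1) = 6*y^2 - y + 3
(2) = s^5 - 15*sqrt(2)*s^4/2 - 2*s^4 + 13*s^3 + 15*sqrt(2)*s^3 - 30*s^2 + 75*sqrt(2)*s^2/2 - 90*s - 45*sqrt(2)*s + 108
(3) = 0.3*u^3 + 6.67*u^2 + 3.61*u + 1.45
(4) = 7.0523*v^4 - 19.5351*v^3 - 14.2256*v^2 - 12.2742*v - 19.686
(5) = -3.18*k^3 + 4.99*k^2 - 3.36*k - 0.7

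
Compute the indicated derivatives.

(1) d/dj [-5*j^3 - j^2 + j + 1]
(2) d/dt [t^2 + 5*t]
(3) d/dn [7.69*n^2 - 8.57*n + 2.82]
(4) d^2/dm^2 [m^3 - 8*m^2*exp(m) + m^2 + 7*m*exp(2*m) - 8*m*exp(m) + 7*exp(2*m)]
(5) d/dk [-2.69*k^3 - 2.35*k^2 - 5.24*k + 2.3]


(1) = -15*j^2 - 2*j + 1
(2) = 2*t + 5
(3) = 15.38*n - 8.57
(4) = -8*m^2*exp(m) + 28*m*exp(2*m) - 40*m*exp(m) + 6*m + 56*exp(2*m) - 32*exp(m) + 2
(5) = -8.07*k^2 - 4.7*k - 5.24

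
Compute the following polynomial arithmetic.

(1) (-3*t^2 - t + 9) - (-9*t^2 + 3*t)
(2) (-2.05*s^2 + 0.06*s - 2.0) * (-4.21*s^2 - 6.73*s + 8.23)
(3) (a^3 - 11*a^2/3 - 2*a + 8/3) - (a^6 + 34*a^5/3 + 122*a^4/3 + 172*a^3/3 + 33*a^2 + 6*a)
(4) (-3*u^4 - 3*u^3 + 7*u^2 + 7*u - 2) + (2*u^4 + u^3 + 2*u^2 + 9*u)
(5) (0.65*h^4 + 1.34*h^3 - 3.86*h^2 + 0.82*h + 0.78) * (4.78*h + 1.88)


(1) = 6*t^2 - 4*t + 9
(2) = 8.6305*s^4 + 13.5439*s^3 - 8.8553*s^2 + 13.9538*s - 16.46
(3) = -a^6 - 34*a^5/3 - 122*a^4/3 - 169*a^3/3 - 110*a^2/3 - 8*a + 8/3
(4) = -u^4 - 2*u^3 + 9*u^2 + 16*u - 2
(5) = 3.107*h^5 + 7.6272*h^4 - 15.9316*h^3 - 3.3372*h^2 + 5.27*h + 1.4664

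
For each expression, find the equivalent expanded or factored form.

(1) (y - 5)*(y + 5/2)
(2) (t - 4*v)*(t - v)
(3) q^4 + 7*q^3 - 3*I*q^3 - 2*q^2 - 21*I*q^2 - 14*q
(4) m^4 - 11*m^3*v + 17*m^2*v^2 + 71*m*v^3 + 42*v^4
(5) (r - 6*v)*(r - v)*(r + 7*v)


(1) = y^2 - 5*y/2 - 25/2
(2) = t^2 - 5*t*v + 4*v^2
(3) = q*(q + 7)*(q - 2*I)*(q - I)
(4) = (m - 7*v)*(m - 6*v)*(m + v)^2
(5) = r^3 - 43*r*v^2 + 42*v^3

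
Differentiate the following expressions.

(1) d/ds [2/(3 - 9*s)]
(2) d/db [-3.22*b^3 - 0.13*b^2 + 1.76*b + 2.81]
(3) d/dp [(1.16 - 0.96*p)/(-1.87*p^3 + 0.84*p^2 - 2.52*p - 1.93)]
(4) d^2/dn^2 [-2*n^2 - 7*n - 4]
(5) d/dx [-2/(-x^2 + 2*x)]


(1) = 2/(3*s - 1)^2
(2) = -9.66*b^2 - 0.26*b + 1.76
(3) = (-3.5904*p^3 + 7.314*p^2 - 1.9488*p + 4.776)/(3.4969*p^6 - 3.1416*p^5 + 10.1304*p^4 + 2.9846*p^3 + 3.108*p^2 + 9.7272*p + 3.7249)
(4) = -4
(5) = 4*(1 - x)/(x^2*(x - 2)^2)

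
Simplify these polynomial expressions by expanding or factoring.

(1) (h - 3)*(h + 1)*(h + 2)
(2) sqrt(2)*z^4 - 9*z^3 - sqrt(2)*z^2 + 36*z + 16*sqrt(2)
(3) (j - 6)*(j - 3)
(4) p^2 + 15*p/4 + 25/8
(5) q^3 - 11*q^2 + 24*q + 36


(1) = h^3 - 7*h - 6
(2) = (z - 4*sqrt(2))*(z - 2*sqrt(2))*(z + sqrt(2))*(sqrt(2)*z + 1)
(3) = j^2 - 9*j + 18
(4) = (p + 5/4)*(p + 5/2)
(5) = (q - 6)^2*(q + 1)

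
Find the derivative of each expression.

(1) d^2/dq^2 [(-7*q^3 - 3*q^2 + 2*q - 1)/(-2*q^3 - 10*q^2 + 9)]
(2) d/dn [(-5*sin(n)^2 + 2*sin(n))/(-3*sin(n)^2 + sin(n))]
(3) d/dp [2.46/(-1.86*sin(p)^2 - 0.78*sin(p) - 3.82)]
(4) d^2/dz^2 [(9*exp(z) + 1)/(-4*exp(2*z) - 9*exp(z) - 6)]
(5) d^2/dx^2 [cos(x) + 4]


(1) = 2*(-128*q^6 - 24*q^5 + 660*q^4 + 968*q^3 + 894*q^2 + 1215*q + 333)/(8*q^9 + 120*q^8 + 600*q^7 + 892*q^6 - 1080*q^5 - 2700*q^4 + 486*q^3 + 2430*q^2 - 729)
(2) = cos(n)/(3*sin(n) - 1)^2
(3) = (9.1512*sin(p) + 1.9188)*cos(p)/(1.86*sin(p)^2 + 0.78*sin(p) + 3.82)^2
(4) = (-144*exp(4*z) + 260*exp(3*z) + 1188*exp(2*z) + 501*exp(z) - 270)*exp(z)/(64*exp(6*z) + 432*exp(5*z) + 1260*exp(4*z) + 2025*exp(3*z) + 1890*exp(2*z) + 972*exp(z) + 216)
(5) = -cos(x)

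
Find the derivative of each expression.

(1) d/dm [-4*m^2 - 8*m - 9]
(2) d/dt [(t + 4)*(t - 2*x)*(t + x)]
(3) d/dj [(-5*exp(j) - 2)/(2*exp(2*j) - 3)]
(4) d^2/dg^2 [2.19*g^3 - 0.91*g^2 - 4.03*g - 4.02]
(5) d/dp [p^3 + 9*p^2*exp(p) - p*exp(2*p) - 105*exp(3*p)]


(1) = -8*m - 8
(2) = 3*t^2 - 2*t*x + 8*t - 2*x^2 - 4*x
(3) = (10*exp(2*j) + 8*exp(j) + 15)*exp(j)/(4*exp(4*j) - 12*exp(2*j) + 9)
(4) = 13.14*g - 1.82
(5) = 9*p^2*exp(p) + 3*p^2 - 2*p*exp(2*p) + 18*p*exp(p) - 315*exp(3*p) - exp(2*p)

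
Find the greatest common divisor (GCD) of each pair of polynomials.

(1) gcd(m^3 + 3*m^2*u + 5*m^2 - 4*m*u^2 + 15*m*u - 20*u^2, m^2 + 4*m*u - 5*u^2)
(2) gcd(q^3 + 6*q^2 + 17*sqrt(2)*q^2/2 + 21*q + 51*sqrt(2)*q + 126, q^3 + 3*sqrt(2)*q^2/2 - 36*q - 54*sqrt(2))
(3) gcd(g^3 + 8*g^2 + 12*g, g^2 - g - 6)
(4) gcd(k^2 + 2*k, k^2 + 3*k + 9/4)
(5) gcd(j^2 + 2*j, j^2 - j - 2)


(1) = gcd((m + 5)*(m - u)*(m + 4*u), (m - u)*(m + 5*u)) = -m + u
(2) = gcd((q + 6)*(q + 3*sqrt(2)/2)*(q + 7*sqrt(2)), (q - 6)*(q + 6)*(q + 3*sqrt(2)/2)) = q^2 + q*(3*sqrt(2)/2 + 6) + 9*sqrt(2)
(3) = g + 2
(4) = 1
(5) = gcd(j*(j + 2), (j - 2)*(j + 1)) = 1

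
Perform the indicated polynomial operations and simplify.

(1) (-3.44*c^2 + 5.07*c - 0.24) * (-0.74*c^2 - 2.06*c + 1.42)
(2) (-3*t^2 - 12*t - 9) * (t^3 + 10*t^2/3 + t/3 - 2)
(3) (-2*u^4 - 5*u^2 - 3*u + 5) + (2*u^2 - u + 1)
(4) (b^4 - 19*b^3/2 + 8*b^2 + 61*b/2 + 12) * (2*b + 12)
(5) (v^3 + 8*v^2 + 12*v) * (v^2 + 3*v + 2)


(1) = 2.5456*c^4 + 3.3346*c^3 - 15.1514*c^2 + 7.6938*c - 0.3408
(2) = -3*t^5 - 22*t^4 - 50*t^3 - 28*t^2 + 21*t + 18
(3) = -2*u^4 - 3*u^2 - 4*u + 6
(4) = 2*b^5 - 7*b^4 - 98*b^3 + 157*b^2 + 390*b + 144
(5) = v^5 + 11*v^4 + 38*v^3 + 52*v^2 + 24*v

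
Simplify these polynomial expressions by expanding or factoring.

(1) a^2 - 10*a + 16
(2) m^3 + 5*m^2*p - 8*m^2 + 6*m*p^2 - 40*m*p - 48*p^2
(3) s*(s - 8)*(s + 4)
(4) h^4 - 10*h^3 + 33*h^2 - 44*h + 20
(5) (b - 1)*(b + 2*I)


(1) = (a - 8)*(a - 2)
(2) = (m - 8)*(m + 2*p)*(m + 3*p)
(3) = s^3 - 4*s^2 - 32*s
(4) = (h - 5)*(h - 2)^2*(h - 1)
(5) = b^2 - b + 2*I*b - 2*I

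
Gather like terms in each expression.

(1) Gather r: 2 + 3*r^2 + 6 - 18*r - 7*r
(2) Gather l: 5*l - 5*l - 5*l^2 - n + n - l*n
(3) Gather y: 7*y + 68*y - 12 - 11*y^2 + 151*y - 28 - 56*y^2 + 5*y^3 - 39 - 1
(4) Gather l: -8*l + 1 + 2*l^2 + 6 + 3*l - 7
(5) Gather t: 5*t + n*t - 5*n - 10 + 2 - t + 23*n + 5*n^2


(1) = 3*r^2 - 25*r + 8
(2) = -5*l^2 - l*n
(3) = 5*y^3 - 67*y^2 + 226*y - 80
(4) = 2*l^2 - 5*l
(5) = 5*n^2 + 18*n + t*(n + 4) - 8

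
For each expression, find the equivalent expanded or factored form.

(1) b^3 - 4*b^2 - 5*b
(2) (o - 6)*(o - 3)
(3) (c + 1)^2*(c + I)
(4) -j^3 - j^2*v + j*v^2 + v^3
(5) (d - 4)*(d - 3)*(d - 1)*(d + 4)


(1) = b*(b - 5)*(b + 1)
(2) = o^2 - 9*o + 18
(3) = c^3 + 2*c^2 + I*c^2 + c + 2*I*c + I
(4) = (-j + v)*(j + v)^2
(5) = d^4 - 4*d^3 - 13*d^2 + 64*d - 48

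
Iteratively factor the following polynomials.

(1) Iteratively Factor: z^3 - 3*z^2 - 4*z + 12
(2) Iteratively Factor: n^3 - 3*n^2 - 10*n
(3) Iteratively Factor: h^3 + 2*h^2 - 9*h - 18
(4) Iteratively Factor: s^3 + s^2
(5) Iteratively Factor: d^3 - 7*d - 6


(1) = (z - 2)*(z^2 - z - 6) = (z - 3)*(z - 2)*(z + 2)
(2) = (n - 5)*(n^2 + 2*n) = (n - 5)*(n + 2)*(n)
(3) = (h + 3)*(h^2 - h - 6) = (h + 2)*(h + 3)*(h - 3)
(4) = (s + 1)*(s^2) = s*(s + 1)*(s)
(5) = (d - 3)*(d^2 + 3*d + 2) = (d - 3)*(d + 1)*(d + 2)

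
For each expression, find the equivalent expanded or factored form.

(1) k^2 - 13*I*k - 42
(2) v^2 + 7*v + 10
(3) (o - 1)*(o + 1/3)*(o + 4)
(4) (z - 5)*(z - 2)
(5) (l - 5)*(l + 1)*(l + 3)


(1) = (k - 7*I)*(k - 6*I)
(2) = (v + 2)*(v + 5)
(3) = o^3 + 10*o^2/3 - 3*o - 4/3
(4) = z^2 - 7*z + 10
(5) = l^3 - l^2 - 17*l - 15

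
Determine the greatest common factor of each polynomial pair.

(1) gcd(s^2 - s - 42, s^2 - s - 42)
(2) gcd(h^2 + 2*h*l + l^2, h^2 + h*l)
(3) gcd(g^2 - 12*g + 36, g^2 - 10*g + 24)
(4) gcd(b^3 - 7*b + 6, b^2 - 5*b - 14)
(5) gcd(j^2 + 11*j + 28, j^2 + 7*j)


(1) = s^2 - s - 42
(2) = h + l
(3) = gcd((g - 6)^2, (g - 6)*(g - 4)) = g - 6
(4) = gcd((b - 2)*(b - 1)*(b + 3), (b - 7)*(b + 2)) = 1
(5) = j + 7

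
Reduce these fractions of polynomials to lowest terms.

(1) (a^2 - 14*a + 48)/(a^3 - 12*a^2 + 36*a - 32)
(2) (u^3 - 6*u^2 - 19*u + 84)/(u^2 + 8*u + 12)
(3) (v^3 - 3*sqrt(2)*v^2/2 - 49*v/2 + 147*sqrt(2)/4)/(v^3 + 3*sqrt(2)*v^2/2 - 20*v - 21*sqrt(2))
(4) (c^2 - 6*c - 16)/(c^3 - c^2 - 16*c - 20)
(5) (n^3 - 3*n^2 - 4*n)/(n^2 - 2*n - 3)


(1) = (a - 6)/(a^2 - 4*a + 4)
(2) = (u^3 - 6*u^2 - 19*u + 84)/(u^2 + 8*u + 12)
(3) = (8*v^2 - 40*sqrt(2)*v + 84)/(8*v^2 - 16*sqrt(2)*v - 48)
(4) = (c - 8)/(c^2 - 3*c - 10)
(5) = (n^2 - 4*n)/(n - 3)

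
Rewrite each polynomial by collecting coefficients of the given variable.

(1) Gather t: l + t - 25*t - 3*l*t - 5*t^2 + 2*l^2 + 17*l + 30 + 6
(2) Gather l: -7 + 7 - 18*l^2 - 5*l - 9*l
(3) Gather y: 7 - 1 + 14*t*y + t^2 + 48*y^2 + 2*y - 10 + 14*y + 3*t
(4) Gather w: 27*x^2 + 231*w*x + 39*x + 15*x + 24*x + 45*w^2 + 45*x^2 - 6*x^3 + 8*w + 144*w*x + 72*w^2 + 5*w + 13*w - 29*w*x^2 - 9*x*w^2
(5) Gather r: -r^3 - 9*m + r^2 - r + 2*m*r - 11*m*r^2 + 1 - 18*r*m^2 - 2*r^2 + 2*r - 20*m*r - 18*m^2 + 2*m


(1) = 2*l^2 + 18*l - 5*t^2 + t*(-3*l - 24) + 36
(2) = -18*l^2 - 14*l
(3) = t^2 + 3*t + 48*y^2 + y*(14*t + 16) - 4
(4) = w^2*(117 - 9*x) + w*(-29*x^2 + 375*x + 26) - 6*x^3 + 72*x^2 + 78*x
(5) = -18*m^2 - 7*m - r^3 + r^2*(-11*m - 1) + r*(-18*m^2 - 18*m + 1) + 1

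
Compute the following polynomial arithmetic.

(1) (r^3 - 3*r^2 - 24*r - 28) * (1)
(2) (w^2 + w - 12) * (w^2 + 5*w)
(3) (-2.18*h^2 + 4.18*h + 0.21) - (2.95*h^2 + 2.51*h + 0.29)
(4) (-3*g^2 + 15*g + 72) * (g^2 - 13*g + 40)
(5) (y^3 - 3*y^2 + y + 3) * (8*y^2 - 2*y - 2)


(1) = r^3 - 3*r^2 - 24*r - 28
(2) = w^4 + 6*w^3 - 7*w^2 - 60*w
(3) = -5.13*h^2 + 1.67*h - 0.08
(4) = -3*g^4 + 54*g^3 - 243*g^2 - 336*g + 2880
(5) = 8*y^5 - 26*y^4 + 12*y^3 + 28*y^2 - 8*y - 6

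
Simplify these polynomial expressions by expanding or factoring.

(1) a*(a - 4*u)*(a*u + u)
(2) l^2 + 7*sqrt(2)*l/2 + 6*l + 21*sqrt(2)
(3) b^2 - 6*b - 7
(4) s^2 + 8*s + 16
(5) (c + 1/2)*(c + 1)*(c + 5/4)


(1) = a^3*u - 4*a^2*u^2 + a^2*u - 4*a*u^2
(2) = (l + 6)*(l + 7*sqrt(2)/2)
(3) = (b - 7)*(b + 1)
(4) = (s + 4)^2
(5) = c^3 + 11*c^2/4 + 19*c/8 + 5/8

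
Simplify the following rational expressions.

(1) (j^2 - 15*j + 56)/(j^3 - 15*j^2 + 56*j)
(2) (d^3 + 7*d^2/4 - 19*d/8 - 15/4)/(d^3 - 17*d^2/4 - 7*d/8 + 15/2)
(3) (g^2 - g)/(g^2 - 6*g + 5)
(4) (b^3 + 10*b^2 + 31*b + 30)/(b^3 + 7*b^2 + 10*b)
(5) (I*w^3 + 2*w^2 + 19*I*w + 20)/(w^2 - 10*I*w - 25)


(1) = 1/j
(2) = (d + 2)/(d - 4)
(3) = g/(g - 5)
(4) = (b + 3)/b
(5) = (I*w^2 - 3*w + 4*I)/(w - 5*I)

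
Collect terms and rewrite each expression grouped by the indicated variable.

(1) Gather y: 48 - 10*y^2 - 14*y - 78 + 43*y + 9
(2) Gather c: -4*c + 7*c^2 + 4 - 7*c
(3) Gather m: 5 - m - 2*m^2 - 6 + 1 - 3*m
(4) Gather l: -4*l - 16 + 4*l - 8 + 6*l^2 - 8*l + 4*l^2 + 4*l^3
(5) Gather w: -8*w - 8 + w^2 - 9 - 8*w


(1) = -10*y^2 + 29*y - 21
(2) = 7*c^2 - 11*c + 4
(3) = -2*m^2 - 4*m
(4) = 4*l^3 + 10*l^2 - 8*l - 24
(5) = w^2 - 16*w - 17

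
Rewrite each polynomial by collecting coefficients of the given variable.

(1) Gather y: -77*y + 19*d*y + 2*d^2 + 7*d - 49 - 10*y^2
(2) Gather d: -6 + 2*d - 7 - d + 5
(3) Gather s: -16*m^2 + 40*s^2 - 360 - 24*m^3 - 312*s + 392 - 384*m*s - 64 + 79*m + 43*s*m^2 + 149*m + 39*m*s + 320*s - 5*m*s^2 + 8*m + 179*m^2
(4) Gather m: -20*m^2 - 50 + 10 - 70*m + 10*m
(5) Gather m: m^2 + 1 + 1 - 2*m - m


(1) = 2*d^2 + 7*d - 10*y^2 + y*(19*d - 77) - 49
(2) = d - 8
(3) = -24*m^3 + 163*m^2 + 236*m + s^2*(40 - 5*m) + s*(43*m^2 - 345*m + 8) - 32
(4) = -20*m^2 - 60*m - 40
(5) = m^2 - 3*m + 2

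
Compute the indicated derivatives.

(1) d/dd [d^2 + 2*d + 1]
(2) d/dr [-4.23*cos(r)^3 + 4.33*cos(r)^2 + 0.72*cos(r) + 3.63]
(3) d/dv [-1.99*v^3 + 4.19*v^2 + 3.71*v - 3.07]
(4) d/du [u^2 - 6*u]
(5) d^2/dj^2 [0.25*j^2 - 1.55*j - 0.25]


(1) = 2*d + 2
(2) = (12.69*cos(r)^2 - 8.66*cos(r) - 0.72)*sin(r)
(3) = -5.97*v^2 + 8.38*v + 3.71
(4) = 2*u - 6
(5) = 0.500000000000000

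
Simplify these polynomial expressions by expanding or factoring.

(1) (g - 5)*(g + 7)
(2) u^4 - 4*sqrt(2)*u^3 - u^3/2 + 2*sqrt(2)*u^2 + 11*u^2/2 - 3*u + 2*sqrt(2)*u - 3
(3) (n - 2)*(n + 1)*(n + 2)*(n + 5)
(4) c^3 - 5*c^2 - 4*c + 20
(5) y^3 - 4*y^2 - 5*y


(1) = g^2 + 2*g - 35
(2) = (u - 1)*(u + 1/2)*(u - 3*sqrt(2))*(u - sqrt(2))
(3) = n^4 + 6*n^3 + n^2 - 24*n - 20
(4) = (c - 5)*(c - 2)*(c + 2)
(5) = y*(y - 5)*(y + 1)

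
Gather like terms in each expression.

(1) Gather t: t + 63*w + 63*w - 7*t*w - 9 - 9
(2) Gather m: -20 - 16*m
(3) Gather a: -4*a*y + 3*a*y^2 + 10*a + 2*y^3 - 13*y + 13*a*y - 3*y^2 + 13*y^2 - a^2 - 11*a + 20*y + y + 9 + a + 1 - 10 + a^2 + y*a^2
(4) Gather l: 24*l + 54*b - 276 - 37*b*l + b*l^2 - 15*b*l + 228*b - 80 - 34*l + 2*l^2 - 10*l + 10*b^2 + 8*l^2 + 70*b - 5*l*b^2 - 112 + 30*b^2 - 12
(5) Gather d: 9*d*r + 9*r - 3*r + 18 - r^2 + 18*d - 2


(1) = t*(1 - 7*w) + 126*w - 18
(2) = -16*m - 20
(3) = a^2*y + a*(3*y^2 + 9*y) + 2*y^3 + 10*y^2 + 8*y
(4) = 40*b^2 + 352*b + l^2*(b + 10) + l*(-5*b^2 - 52*b - 20) - 480
(5) = d*(9*r + 18) - r^2 + 6*r + 16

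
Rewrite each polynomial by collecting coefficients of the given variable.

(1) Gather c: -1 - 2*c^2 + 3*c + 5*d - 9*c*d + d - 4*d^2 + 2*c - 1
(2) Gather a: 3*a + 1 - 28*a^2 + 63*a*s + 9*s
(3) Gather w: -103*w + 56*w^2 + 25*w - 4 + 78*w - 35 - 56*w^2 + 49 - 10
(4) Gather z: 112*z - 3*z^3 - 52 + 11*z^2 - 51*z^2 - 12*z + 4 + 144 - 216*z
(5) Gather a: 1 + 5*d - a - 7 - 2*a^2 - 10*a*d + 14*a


(1) = -2*c^2 + c*(5 - 9*d) - 4*d^2 + 6*d - 2
(2) = -28*a^2 + a*(63*s + 3) + 9*s + 1
(3) = 0
(4) = -3*z^3 - 40*z^2 - 116*z + 96
(5) = -2*a^2 + a*(13 - 10*d) + 5*d - 6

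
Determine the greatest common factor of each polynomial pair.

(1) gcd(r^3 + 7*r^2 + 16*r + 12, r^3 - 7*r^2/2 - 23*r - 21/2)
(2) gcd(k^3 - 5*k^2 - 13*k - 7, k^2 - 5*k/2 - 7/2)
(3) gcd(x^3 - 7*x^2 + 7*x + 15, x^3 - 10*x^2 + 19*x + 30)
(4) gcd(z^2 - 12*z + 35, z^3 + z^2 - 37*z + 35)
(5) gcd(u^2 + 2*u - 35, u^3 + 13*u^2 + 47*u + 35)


(1) = r + 3
(2) = k + 1
(3) = gcd((x - 5)*(x - 3)*(x + 1), (x - 6)*(x - 5)*(x + 1)) = x^2 - 4*x - 5
(4) = z - 5
(5) = u + 7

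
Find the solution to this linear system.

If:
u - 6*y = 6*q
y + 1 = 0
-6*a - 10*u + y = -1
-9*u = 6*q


Then:
a = 1
q = 9/10
u = -3/5
y = -1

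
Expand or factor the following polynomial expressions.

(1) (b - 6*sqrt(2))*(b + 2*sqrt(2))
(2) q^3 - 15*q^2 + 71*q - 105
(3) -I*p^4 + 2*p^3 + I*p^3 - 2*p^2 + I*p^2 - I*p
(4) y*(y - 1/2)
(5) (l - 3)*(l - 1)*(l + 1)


(1) = b^2 - 4*sqrt(2)*b - 24
(2) = (q - 7)*(q - 5)*(q - 3)
(3) = p*(p - 1)*(p + I)*(-I*p + 1)
(4) = y^2 - y/2
(5) = l^3 - 3*l^2 - l + 3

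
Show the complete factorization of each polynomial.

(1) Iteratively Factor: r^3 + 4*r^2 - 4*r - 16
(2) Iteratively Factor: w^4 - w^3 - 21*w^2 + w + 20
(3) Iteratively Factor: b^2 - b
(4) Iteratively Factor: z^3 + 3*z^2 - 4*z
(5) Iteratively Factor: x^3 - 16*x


(1) = (r - 2)*(r^2 + 6*r + 8) = (r - 2)*(r + 2)*(r + 4)
(2) = (w + 1)*(w^3 - 2*w^2 - 19*w + 20) = (w + 1)*(w + 4)*(w^2 - 6*w + 5) = (w - 5)*(w + 1)*(w + 4)*(w - 1)
(3) = (b - 1)*(b)
(4) = (z)*(z^2 + 3*z - 4) = z*(z + 4)*(z - 1)
(5) = (x)*(x^2 - 16) = x*(x + 4)*(x - 4)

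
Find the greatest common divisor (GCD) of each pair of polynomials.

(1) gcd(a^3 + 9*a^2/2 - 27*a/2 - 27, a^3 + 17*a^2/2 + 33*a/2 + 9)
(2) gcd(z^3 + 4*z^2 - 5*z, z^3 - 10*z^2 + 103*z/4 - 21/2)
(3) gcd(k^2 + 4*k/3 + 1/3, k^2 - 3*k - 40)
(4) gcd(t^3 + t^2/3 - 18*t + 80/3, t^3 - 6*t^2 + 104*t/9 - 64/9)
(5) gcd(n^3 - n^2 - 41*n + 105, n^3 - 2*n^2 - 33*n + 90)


(1) = a^2 + 15*a/2 + 9
(2) = 1
(3) = gcd((k + 1/3)*(k + 1), (k - 8)*(k + 5)) = 1
(4) = gcd((t - 8/3)*(t - 2)*(t + 5), (t - 8/3)*(t - 2)*(t - 4/3)) = t^2 - 14*t/3 + 16/3
(5) = n^2 - 8*n + 15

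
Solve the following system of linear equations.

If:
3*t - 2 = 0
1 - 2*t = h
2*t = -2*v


Then:
h = -1/3
t = 2/3
v = -2/3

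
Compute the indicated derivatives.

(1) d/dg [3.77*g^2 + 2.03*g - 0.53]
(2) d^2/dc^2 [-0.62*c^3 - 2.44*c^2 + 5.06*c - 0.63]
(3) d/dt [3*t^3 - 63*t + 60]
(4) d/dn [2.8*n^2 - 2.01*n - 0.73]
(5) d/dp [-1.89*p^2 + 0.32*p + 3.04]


(1) = 7.54*g + 2.03
(2) = -3.72*c - 4.88
(3) = 9*t^2 - 63
(4) = 5.6*n - 2.01
(5) = 0.32 - 3.78*p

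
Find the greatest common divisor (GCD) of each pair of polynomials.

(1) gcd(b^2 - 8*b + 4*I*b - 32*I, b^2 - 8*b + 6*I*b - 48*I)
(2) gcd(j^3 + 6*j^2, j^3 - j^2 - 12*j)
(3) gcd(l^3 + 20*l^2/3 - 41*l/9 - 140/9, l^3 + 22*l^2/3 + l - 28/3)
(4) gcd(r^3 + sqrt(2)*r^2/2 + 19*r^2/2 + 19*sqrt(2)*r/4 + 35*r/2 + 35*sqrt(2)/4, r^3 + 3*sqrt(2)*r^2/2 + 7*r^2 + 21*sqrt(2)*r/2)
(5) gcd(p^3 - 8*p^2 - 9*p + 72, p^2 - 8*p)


(1) = b - 8
(2) = gcd(j^2*(j + 6), j*(j - 4)*(j + 3)) = j
(3) = gcd((l - 5/3)*(l + 4/3)*(l + 7), (l - 1)*(l + 4/3)*(l + 7)) = l^2 + 25*l/3 + 28/3
(4) = gcd((r + 5/2)*(r + 7)*(r + sqrt(2)/2), r*(r + 7)*(r + 3*sqrt(2)/2)) = r + 7
(5) = gcd((p - 8)*(p - 3)*(p + 3), p*(p - 8)) = p - 8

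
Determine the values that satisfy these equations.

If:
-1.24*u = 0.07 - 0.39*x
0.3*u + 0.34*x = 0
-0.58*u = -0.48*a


Then:
a = -0.05
u = -0.04
x = 0.04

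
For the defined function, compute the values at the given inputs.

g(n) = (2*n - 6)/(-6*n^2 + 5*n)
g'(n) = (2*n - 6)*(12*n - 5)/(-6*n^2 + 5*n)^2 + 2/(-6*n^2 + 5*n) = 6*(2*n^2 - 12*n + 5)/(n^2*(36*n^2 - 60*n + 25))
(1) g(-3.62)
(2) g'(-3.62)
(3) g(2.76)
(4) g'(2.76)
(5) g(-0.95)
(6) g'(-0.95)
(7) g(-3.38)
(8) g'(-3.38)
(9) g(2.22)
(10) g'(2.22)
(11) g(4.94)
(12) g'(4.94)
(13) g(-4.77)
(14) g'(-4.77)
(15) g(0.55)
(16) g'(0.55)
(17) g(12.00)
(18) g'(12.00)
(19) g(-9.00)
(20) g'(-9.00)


(1) = 0.14
(2) = 0.05
(3) = 0.02
(4) = -0.08
(5) = 0.78
(6) = 1.06
(7) = 0.15
(8) = 0.06
(9) = 0.08
(10) = -0.21
(11) = -0.03
(12) = -0.00
(13) = 0.10
(14) = 0.03
(15) = -5.24
(16) = -6.83
(17) = -0.02
(18) = 0.00
(19) = 0.05
(20) = 0.01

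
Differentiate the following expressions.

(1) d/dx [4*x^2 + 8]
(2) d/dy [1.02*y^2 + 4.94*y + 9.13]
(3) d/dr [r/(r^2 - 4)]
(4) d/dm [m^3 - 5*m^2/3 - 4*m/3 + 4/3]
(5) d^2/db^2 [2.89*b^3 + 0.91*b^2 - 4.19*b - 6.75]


(1) = 8*x
(2) = 2.04*y + 4.94
(3) = (-r^2 - 4)/(r^4 - 8*r^2 + 16)
(4) = 3*m^2 - 10*m/3 - 4/3
(5) = 17.34*b + 1.82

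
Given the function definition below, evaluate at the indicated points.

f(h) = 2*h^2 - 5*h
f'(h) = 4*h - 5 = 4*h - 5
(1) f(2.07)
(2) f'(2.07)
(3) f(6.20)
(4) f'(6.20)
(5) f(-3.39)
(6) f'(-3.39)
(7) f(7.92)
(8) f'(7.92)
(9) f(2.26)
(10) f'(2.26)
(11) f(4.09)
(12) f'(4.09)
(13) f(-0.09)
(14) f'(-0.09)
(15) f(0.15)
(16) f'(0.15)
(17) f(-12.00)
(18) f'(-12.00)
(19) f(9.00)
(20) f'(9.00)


(1) = -1.78
(2) = 3.28
(3) = 45.88
(4) = 19.80
(5) = 39.93
(6) = -18.56
(7) = 85.85
(8) = 26.68
(9) = -1.08
(10) = 4.04
(11) = 13.01
(12) = 11.36
(13) = 0.47
(14) = -5.36
(15) = -0.70
(16) = -4.40
(17) = 348.00
(18) = -53.00
(19) = 117.00
(20) = 31.00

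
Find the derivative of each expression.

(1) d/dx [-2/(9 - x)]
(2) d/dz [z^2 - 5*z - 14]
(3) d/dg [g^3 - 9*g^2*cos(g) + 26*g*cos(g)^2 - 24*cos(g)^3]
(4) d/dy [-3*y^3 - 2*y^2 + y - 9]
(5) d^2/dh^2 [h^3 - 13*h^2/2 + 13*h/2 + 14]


(1) = -2/(x - 9)^2
(2) = 2*z - 5
(3) = 9*g^2*sin(g) + 3*g^2 - 26*g*sin(2*g) - 18*g*cos(g) + 72*sin(g)*cos(g)^2 + 26*cos(g)^2
(4) = -9*y^2 - 4*y + 1
(5) = 6*h - 13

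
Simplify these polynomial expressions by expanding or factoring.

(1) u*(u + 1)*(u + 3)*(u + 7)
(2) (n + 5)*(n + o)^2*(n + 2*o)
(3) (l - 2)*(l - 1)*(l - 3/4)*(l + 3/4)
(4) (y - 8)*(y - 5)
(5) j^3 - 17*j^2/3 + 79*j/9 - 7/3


(1) = u^4 + 11*u^3 + 31*u^2 + 21*u
(2) = n^4 + 4*n^3*o + 5*n^3 + 5*n^2*o^2 + 20*n^2*o + 2*n*o^3 + 25*n*o^2 + 10*o^3
(3) = l^4 - 3*l^3 + 23*l^2/16 + 27*l/16 - 9/8
(4) = y^2 - 13*y + 40
(5) = (j - 3)*(j - 7/3)*(j - 1/3)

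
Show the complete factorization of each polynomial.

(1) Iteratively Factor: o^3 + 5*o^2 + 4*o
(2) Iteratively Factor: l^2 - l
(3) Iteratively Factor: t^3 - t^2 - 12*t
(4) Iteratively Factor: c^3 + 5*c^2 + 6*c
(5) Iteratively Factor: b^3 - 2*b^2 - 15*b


(1) = (o)*(o^2 + 5*o + 4) = o*(o + 4)*(o + 1)
(2) = (l)*(l - 1)
(3) = (t + 3)*(t^2 - 4*t) = (t - 4)*(t + 3)*(t)
(4) = (c + 2)*(c^2 + 3*c) = c*(c + 2)*(c + 3)
(5) = (b)*(b^2 - 2*b - 15) = b*(b + 3)*(b - 5)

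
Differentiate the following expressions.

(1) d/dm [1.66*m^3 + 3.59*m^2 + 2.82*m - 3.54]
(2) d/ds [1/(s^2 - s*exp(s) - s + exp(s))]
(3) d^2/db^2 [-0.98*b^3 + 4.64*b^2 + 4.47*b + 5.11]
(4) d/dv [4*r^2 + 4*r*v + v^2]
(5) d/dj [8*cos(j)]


(1) = 4.98*m^2 + 7.18*m + 2.82
(2) = (s*exp(s) - 2*s + 1)/(s^2 - s*exp(s) - s + exp(s))^2
(3) = 9.28 - 5.88*b
(4) = 4*r + 2*v
(5) = -8*sin(j)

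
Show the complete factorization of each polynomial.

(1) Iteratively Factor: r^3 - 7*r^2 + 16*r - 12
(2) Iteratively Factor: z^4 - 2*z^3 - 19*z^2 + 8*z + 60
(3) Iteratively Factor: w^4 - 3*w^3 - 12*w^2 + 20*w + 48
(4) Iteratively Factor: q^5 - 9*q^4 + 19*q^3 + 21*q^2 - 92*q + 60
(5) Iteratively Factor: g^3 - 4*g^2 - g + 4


(1) = (r - 2)*(r^2 - 5*r + 6) = (r - 2)^2*(r - 3)
(2) = (z - 5)*(z^3 + 3*z^2 - 4*z - 12) = (z - 5)*(z - 2)*(z^2 + 5*z + 6) = (z - 5)*(z - 2)*(z + 3)*(z + 2)
(3) = (w + 2)*(w^3 - 5*w^2 - 2*w + 24) = (w + 2)^2*(w^2 - 7*w + 12) = (w - 3)*(w + 2)^2*(w - 4)
(4) = (q - 5)*(q^4 - 4*q^3 - q^2 + 16*q - 12) = (q - 5)*(q + 2)*(q^3 - 6*q^2 + 11*q - 6) = (q - 5)*(q - 2)*(q + 2)*(q^2 - 4*q + 3) = (q - 5)*(q - 2)*(q - 1)*(q + 2)*(q - 3)
(5) = (g - 4)*(g^2 - 1) = (g - 4)*(g - 1)*(g + 1)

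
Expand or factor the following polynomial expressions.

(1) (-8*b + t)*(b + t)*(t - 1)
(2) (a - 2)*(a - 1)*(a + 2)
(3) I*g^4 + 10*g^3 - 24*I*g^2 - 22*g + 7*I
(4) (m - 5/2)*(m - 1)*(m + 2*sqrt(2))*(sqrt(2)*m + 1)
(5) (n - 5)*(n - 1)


(1) = -8*b^2*t + 8*b^2 - 7*b*t^2 + 7*b*t + t^3 - t^2
(2) = a^3 - a^2 - 4*a + 4
(3) = (g - 7*I)*(g - I)^2*(I*g + 1)
(4) = sqrt(2)*m^4 - 7*sqrt(2)*m^3/2 + 5*m^3 - 35*m^2/2 + 9*sqrt(2)*m^2/2 - 7*sqrt(2)*m + 25*m/2 + 5*sqrt(2)
(5) = n^2 - 6*n + 5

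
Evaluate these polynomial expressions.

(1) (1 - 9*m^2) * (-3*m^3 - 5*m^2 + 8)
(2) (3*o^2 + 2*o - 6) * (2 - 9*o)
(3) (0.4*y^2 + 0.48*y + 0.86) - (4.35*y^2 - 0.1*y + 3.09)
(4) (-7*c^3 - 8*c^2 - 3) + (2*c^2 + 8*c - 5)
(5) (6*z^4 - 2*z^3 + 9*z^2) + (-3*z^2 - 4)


(1) = 27*m^5 + 45*m^4 - 3*m^3 - 77*m^2 + 8
(2) = -27*o^3 - 12*o^2 + 58*o - 12
(3) = -3.95*y^2 + 0.58*y - 2.23
(4) = -7*c^3 - 6*c^2 + 8*c - 8
(5) = 6*z^4 - 2*z^3 + 6*z^2 - 4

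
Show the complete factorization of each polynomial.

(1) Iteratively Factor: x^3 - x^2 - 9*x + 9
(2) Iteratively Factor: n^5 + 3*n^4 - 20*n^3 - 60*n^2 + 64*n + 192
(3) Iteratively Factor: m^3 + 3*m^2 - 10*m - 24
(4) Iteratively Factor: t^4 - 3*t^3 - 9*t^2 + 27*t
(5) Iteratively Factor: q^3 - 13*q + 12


(1) = (x - 1)*(x^2 - 9) = (x - 3)*(x - 1)*(x + 3)
(2) = (n + 2)*(n^4 + n^3 - 22*n^2 - 16*n + 96) = (n + 2)*(n + 4)*(n^3 - 3*n^2 - 10*n + 24) = (n - 2)*(n + 2)*(n + 4)*(n^2 - n - 12) = (n - 4)*(n - 2)*(n + 2)*(n + 4)*(n + 3)
(3) = (m + 2)*(m^2 + m - 12) = (m - 3)*(m + 2)*(m + 4)
(4) = (t - 3)*(t^3 - 9*t) = t*(t - 3)*(t^2 - 9) = t*(t - 3)*(t + 3)*(t - 3)
(5) = (q - 1)*(q^2 + q - 12) = (q - 1)*(q + 4)*(q - 3)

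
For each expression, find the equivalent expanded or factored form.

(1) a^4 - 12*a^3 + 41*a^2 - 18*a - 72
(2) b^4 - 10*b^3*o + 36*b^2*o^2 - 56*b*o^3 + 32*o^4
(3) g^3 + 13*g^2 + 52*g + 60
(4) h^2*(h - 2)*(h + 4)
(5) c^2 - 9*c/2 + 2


(1) = (a - 6)*(a - 4)*(a - 3)*(a + 1)
(2) = (b - 4*o)*(b - 2*o)^3
(3) = (g + 2)*(g + 5)*(g + 6)
(4) = h^4 + 2*h^3 - 8*h^2
(5) = (c - 4)*(c - 1/2)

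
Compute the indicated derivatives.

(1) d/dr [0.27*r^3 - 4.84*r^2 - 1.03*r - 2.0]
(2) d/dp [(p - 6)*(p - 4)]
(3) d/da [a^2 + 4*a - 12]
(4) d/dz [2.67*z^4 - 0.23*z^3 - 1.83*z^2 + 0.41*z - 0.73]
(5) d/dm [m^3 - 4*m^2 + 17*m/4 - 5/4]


(1) = 0.81*r^2 - 9.68*r - 1.03
(2) = 2*p - 10
(3) = 2*a + 4
(4) = 10.68*z^3 - 0.69*z^2 - 3.66*z + 0.41
(5) = 3*m^2 - 8*m + 17/4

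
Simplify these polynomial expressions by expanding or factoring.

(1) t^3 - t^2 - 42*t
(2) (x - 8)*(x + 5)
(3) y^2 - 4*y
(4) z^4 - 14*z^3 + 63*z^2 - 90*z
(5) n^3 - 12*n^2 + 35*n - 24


(1) = t*(t - 7)*(t + 6)
(2) = x^2 - 3*x - 40
(3) = y*(y - 4)
(4) = z*(z - 6)*(z - 5)*(z - 3)
(5) = (n - 8)*(n - 3)*(n - 1)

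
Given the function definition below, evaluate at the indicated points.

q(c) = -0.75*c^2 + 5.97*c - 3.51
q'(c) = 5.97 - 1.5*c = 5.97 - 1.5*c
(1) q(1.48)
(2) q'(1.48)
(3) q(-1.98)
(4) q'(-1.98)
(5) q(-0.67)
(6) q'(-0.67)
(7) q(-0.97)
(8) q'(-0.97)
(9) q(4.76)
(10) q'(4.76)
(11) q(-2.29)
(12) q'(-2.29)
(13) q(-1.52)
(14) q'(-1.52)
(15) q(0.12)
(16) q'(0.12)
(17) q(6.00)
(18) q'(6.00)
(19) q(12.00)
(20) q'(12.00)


(1) = 3.68
(2) = 3.75
(3) = -18.27
(4) = 8.94
(5) = -7.85
(6) = 6.97
(7) = -10.01
(8) = 7.42
(9) = 7.91
(10) = -1.17
(11) = -21.11
(12) = 9.40
(13) = -14.32
(14) = 8.25
(15) = -2.80
(16) = 5.79
(17) = 5.31
(18) = -3.03
(19) = -39.87
(20) = -12.03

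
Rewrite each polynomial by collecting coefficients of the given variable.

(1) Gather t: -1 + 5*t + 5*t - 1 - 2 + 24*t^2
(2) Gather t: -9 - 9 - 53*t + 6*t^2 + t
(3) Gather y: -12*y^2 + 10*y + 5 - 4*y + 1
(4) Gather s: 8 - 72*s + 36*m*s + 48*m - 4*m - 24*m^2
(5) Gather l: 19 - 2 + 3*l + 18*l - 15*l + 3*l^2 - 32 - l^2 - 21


(1) = 24*t^2 + 10*t - 4
(2) = 6*t^2 - 52*t - 18
(3) = -12*y^2 + 6*y + 6
(4) = -24*m^2 + 44*m + s*(36*m - 72) + 8
(5) = 2*l^2 + 6*l - 36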